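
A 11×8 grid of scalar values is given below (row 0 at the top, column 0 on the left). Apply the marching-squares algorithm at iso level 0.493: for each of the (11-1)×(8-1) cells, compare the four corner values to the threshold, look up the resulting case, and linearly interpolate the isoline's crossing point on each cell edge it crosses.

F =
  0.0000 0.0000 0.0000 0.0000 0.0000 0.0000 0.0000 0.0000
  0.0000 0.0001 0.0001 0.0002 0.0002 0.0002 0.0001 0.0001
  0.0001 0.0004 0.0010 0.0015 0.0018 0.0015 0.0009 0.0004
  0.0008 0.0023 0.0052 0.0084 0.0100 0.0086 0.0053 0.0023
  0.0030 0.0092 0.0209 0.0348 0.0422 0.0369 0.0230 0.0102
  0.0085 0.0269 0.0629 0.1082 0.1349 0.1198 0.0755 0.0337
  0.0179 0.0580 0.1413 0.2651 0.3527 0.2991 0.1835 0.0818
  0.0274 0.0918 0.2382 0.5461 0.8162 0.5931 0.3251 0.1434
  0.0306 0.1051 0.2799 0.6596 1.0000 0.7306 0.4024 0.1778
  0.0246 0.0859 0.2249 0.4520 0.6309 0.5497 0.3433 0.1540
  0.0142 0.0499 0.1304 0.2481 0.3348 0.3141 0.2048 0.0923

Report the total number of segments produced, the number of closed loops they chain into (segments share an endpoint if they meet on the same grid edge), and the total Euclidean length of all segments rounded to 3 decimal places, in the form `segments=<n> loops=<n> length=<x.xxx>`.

segments=12 loops=1 length=9.644

cell (6,2): code 0100 → (6.811,3.000)–(7.000,2.828)
cell (6,3): code 1100 → (6.303,4.000)–(6.811,3.000)
cell (6,4): code 1100 → (6.660,5.000)–(6.303,4.000)
cell (6,5): code 1000 → (7.000,5.374)–(6.660,5.000)
cell (7,2): code 0110 → (7.000,2.828)–(8.000,2.561)
cell (7,5): code 1001 → (8.000,5.724)–(7.000,5.374)
cell (8,2): code 0010 → (8.000,2.561)–(8.803,3.000)
cell (8,3): code 0111 → (8.803,3.000)–(9.000,3.229)
cell (8,5): code 1001 → (9.000,5.275)–(8.000,5.724)
cell (9,3): code 0010 → (9.000,3.229)–(9.466,4.000)
cell (9,4): code 0011 → (9.466,4.000)–(9.241,5.000)
cell (9,5): code 0001 → (9.241,5.000)–(9.000,5.275)
total: 12 segments, chained into 1 closed loop(s), length Σ = 9.643507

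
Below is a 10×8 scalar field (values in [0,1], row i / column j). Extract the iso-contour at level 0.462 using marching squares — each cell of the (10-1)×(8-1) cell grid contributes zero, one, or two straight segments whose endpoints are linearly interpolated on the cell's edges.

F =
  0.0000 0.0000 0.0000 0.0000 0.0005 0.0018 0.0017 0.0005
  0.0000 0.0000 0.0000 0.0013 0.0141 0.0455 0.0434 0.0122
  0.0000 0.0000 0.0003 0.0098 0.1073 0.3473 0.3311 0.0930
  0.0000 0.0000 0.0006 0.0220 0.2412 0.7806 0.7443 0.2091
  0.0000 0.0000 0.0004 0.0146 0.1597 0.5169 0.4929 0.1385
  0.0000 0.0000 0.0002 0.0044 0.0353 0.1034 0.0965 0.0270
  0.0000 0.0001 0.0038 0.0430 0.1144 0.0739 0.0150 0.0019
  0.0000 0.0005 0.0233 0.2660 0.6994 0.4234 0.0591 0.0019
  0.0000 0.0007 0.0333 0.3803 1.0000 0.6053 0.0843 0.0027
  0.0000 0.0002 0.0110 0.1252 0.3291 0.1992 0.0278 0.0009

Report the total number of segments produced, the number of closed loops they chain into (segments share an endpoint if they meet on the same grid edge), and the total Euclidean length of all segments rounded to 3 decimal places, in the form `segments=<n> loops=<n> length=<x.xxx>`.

cell (2,4): code 0100 → (2.265,5.000)–(3.000,4.409)
cell (2,5): code 1100 → (2.317,6.000)–(2.265,5.000)
cell (2,6): code 1000 → (3.000,6.527)–(2.317,6.000)
cell (3,4): code 0110 → (3.000,4.409)–(4.000,4.846)
cell (3,6): code 1001 → (4.000,6.087)–(3.000,6.527)
cell (4,4): code 0010 → (4.000,4.846)–(4.133,5.000)
cell (4,5): code 0011 → (4.133,5.000)–(4.078,6.000)
cell (4,6): code 0001 → (4.078,6.000)–(4.000,6.087)
cell (6,3): code 0100 → (6.594,4.000)–(7.000,3.452)
cell (6,4): code 1000 → (7.000,4.860)–(6.594,4.000)
cell (7,3): code 0110 → (7.000,3.452)–(8.000,3.132)
cell (7,4): code 1101 → (7.212,5.000)–(7.000,4.860)
cell (7,5): code 1000 → (8.000,5.275)–(7.212,5.000)
cell (8,3): code 0010 → (8.000,3.132)–(8.802,4.000)
cell (8,4): code 0011 → (8.802,4.000)–(8.353,5.000)
cell (8,5): code 0001 → (8.353,5.000)–(8.000,5.275)
total: 16 segments, chained into 2 closed loop(s), length Σ = 12.809983

segments=16 loops=2 length=12.810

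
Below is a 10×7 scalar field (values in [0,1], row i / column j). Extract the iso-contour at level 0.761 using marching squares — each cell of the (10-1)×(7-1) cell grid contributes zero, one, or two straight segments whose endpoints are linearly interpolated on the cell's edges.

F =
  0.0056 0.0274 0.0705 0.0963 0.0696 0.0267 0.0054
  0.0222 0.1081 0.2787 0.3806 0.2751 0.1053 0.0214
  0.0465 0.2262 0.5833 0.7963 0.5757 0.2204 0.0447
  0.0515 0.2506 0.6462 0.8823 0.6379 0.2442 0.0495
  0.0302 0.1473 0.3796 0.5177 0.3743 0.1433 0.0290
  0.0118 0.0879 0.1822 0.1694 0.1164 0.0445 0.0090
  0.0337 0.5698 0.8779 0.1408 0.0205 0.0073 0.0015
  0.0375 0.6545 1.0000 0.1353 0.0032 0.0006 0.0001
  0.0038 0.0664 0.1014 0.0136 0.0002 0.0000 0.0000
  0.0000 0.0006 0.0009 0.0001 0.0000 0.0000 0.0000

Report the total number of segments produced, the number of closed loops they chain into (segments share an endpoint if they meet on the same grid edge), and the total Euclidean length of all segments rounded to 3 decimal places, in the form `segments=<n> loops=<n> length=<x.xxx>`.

cell (1,2): code 0100 → (1.915,3.000)–(2.000,2.834)
cell (1,3): code 1000 → (2.000,3.160)–(1.915,3.000)
cell (2,2): code 0110 → (2.000,2.834)–(3.000,2.486)
cell (2,3): code 1001 → (3.000,3.496)–(2.000,3.160)
cell (3,2): code 0010 → (3.000,2.486)–(3.333,3.000)
cell (3,3): code 0001 → (3.333,3.000)–(3.000,3.496)
cell (5,1): code 0100 → (5.832,2.000)–(6.000,1.621)
cell (5,2): code 1000 → (6.000,2.159)–(5.832,2.000)
cell (6,1): code 0110 → (6.000,1.621)–(7.000,1.308)
cell (6,2): code 1001 → (7.000,2.276)–(6.000,2.159)
cell (7,1): code 0010 → (7.000,1.308)–(7.266,2.000)
cell (7,2): code 0001 → (7.266,2.000)–(7.000,2.276)
total: 12 segments, chained into 2 closed loop(s), length Σ = 7.516103

segments=12 loops=2 length=7.516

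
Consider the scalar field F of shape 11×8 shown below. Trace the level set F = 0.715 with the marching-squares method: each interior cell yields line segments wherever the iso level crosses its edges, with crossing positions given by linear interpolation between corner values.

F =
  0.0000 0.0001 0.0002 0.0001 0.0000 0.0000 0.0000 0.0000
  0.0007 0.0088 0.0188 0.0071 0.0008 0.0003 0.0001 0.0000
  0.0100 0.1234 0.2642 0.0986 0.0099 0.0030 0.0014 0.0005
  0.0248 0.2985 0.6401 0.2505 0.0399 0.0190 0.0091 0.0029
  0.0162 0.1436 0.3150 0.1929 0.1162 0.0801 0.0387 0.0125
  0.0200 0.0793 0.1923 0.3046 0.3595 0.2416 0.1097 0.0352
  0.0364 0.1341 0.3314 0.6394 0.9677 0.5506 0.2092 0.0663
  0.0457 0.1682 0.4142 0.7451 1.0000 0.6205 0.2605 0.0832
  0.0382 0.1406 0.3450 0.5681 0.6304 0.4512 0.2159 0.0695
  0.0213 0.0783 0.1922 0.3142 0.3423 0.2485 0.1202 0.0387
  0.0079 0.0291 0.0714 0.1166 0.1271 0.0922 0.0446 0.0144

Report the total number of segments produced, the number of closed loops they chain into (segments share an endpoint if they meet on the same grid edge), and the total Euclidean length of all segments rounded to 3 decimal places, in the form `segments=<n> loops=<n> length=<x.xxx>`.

segments=8 loops=1 length=6.106

cell (5,3): code 0100 → (5.585,4.000)–(6.000,3.230)
cell (5,4): code 1000 → (6.000,4.606)–(5.585,4.000)
cell (6,2): code 0100 → (6.715,3.000)–(7.000,2.909)
cell (6,3): code 1110 → (6.000,3.230)–(6.715,3.000)
cell (6,4): code 1001 → (7.000,4.751)–(6.000,4.606)
cell (7,2): code 0010 → (7.000,2.909)–(7.170,3.000)
cell (7,3): code 0011 → (7.170,3.000)–(7.771,4.000)
cell (7,4): code 0001 → (7.771,4.000)–(7.000,4.751)
total: 8 segments, chained into 1 closed loop(s), length Σ = 6.106106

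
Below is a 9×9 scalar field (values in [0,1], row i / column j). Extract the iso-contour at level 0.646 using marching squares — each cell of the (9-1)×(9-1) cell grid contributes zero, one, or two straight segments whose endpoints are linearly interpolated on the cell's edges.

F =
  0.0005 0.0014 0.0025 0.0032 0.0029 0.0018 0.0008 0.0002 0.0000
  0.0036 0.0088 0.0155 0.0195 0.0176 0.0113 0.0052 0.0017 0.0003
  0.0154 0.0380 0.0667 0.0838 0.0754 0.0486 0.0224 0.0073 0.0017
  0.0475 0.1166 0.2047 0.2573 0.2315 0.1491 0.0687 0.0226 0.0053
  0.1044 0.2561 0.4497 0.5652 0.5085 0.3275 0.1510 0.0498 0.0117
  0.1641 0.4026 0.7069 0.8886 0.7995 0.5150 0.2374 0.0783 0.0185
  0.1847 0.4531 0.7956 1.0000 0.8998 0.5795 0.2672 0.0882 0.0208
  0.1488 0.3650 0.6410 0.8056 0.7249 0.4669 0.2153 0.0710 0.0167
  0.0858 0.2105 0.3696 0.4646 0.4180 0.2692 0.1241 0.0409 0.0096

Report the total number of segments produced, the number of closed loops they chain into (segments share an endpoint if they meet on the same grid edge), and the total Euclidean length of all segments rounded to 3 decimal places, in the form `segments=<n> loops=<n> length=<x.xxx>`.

segments=12 loops=1 length=9.989

cell (4,1): code 0100 → (4.763,2.000)–(5.000,1.800)
cell (4,2): code 1100 → (4.250,3.000)–(4.763,2.000)
cell (4,3): code 1100 → (4.473,4.000)–(4.250,3.000)
cell (4,4): code 1000 → (5.000,4.540)–(4.473,4.000)
cell (5,1): code 0110 → (5.000,1.800)–(6.000,1.563)
cell (5,4): code 1001 → (6.000,4.792)–(5.000,4.540)
cell (6,1): code 0010 → (6.000,1.563)–(6.968,2.000)
cell (6,2): code 0111 → (6.968,2.000)–(7.000,2.030)
cell (6,4): code 1001 → (7.000,4.306)–(6.000,4.792)
cell (7,2): code 0010 → (7.000,2.030)–(7.468,3.000)
cell (7,3): code 0011 → (7.468,3.000)–(7.257,4.000)
cell (7,4): code 0001 → (7.257,4.000)–(7.000,4.306)
total: 12 segments, chained into 1 closed loop(s), length Σ = 9.988577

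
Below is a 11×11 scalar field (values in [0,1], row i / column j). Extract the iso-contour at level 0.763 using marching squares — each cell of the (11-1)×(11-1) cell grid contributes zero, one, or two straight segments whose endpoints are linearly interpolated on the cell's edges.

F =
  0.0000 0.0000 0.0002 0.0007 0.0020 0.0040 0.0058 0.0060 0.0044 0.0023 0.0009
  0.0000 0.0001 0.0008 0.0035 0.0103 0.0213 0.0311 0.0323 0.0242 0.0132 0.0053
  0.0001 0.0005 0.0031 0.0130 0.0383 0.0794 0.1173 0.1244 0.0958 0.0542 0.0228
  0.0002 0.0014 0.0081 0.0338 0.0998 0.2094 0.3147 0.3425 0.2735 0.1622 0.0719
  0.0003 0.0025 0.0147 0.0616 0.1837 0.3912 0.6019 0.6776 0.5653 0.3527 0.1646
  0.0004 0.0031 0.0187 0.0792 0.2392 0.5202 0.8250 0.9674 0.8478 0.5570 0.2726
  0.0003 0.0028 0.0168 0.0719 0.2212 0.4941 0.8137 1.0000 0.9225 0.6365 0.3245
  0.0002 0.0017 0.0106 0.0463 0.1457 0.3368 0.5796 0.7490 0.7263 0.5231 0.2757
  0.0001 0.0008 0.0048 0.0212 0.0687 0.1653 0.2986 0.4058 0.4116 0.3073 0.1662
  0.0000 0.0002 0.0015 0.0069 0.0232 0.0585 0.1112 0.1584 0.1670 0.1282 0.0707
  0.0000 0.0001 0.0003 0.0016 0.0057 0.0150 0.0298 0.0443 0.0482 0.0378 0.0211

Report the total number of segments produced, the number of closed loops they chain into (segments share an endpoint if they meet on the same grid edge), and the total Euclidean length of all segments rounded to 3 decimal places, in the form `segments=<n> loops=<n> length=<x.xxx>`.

cell (4,5): code 0100 → (4.722,6.000)–(5.000,5.797)
cell (4,6): code 1100 → (4.295,7.000)–(4.722,6.000)
cell (4,7): code 1100 → (4.700,8.000)–(4.295,7.000)
cell (4,8): code 1000 → (5.000,8.292)–(4.700,8.000)
cell (5,5): code 0110 → (5.000,5.797)–(6.000,5.841)
cell (5,8): code 1001 → (6.000,8.558)–(5.000,8.292)
cell (6,5): code 0010 → (6.000,5.841)–(6.217,6.000)
cell (6,6): code 0011 → (6.217,6.000)–(6.944,7.000)
cell (6,7): code 0011 → (6.944,7.000)–(6.813,8.000)
cell (6,8): code 0001 → (6.813,8.000)–(6.000,8.558)
total: 10 segments, chained into 1 closed loop(s), length Σ = 8.464759

segments=10 loops=1 length=8.465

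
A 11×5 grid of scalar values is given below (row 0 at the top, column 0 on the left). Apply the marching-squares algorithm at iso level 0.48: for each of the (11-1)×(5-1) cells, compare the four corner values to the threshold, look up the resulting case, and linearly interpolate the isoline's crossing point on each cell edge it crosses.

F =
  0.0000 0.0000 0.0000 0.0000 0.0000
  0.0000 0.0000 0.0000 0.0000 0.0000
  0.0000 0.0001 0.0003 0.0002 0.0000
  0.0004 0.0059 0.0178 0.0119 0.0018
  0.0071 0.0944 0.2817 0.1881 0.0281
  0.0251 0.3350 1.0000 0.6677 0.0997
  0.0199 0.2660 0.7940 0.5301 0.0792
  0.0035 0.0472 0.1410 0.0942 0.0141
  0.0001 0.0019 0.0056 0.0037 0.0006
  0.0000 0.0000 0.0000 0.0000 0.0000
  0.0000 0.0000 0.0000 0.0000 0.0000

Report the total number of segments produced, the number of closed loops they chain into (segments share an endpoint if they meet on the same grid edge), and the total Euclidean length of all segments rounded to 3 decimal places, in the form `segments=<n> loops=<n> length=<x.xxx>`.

cell (4,1): code 0100 → (4.276,2.000)–(5.000,1.218)
cell (4,2): code 1100 → (4.609,3.000)–(4.276,2.000)
cell (4,3): code 1000 → (5.000,3.330)–(4.609,3.000)
cell (5,1): code 0110 → (5.000,1.218)–(6.000,1.405)
cell (5,3): code 1001 → (6.000,3.111)–(5.000,3.330)
cell (6,1): code 0010 → (6.000,1.405)–(6.481,2.000)
cell (6,2): code 0011 → (6.481,2.000)–(6.115,3.000)
cell (6,3): code 0001 → (6.115,3.000)–(6.000,3.111)
total: 8 segments, chained into 1 closed loop(s), length Σ = 6.662328

segments=8 loops=1 length=6.662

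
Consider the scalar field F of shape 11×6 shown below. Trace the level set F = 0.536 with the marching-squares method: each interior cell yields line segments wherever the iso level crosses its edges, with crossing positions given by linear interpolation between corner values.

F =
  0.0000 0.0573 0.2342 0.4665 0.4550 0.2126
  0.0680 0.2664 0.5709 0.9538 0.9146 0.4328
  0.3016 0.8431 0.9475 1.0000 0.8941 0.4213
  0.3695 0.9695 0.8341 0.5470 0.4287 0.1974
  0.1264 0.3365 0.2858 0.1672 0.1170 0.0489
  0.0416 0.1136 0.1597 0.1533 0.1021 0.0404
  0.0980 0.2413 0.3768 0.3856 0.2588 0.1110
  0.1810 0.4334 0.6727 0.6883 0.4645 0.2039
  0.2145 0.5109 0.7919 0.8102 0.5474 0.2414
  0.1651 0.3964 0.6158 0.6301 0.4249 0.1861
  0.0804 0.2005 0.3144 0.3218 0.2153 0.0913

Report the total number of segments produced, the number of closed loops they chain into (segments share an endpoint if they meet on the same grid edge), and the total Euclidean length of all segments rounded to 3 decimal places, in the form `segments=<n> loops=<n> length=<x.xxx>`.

segments=26 loops=2 length=21.578

cell (0,1): code 0100 → (0.896,2.000)–(1.000,1.885)
cell (0,2): code 1100 → (0.143,3.000)–(0.896,2.000)
cell (0,3): code 1100 → (0.176,4.000)–(0.143,3.000)
cell (0,4): code 1000 → (1.000,4.786)–(0.176,4.000)
cell (1,0): code 0100 → (1.467,1.000)–(2.000,0.433)
cell (1,1): code 1110 → (1.000,1.885)–(1.467,1.000)
cell (1,4): code 1001 → (2.000,4.757)–(1.000,4.786)
cell (2,0): code 0110 → (2.000,0.433)–(3.000,0.278)
cell (2,3): code 1011 → (3.000,3.093)–(2.769,4.000)
cell (2,4): code 0001 → (2.769,4.000)–(2.000,4.757)
cell (3,0): code 0010 → (3.000,0.278)–(3.685,1.000)
cell (3,1): code 0011 → (3.685,1.000)–(3.544,2.000)
cell (3,2): code 0011 → (3.544,2.000)–(3.029,3.000)
cell (3,3): code 0001 → (3.029,3.000)–(3.000,3.093)
cell (6,1): code 0100 → (6.538,2.000)–(7.000,1.429)
cell (6,2): code 1100 → (6.497,3.000)–(6.538,2.000)
cell (6,3): code 1000 → (7.000,3.681)–(6.497,3.000)
cell (7,1): code 0110 → (7.000,1.429)–(8.000,1.089)
cell (7,3): code 1101 → (7.862,4.000)–(7.000,3.681)
cell (7,4): code 1000 → (8.000,4.037)–(7.862,4.000)
cell (8,1): code 0110 → (8.000,1.089)–(9.000,1.636)
cell (8,3): code 1011 → (9.000,3.459)–(8.093,4.000)
cell (8,4): code 0001 → (8.093,4.000)–(8.000,4.037)
cell (9,1): code 0010 → (9.000,1.636)–(9.265,2.000)
cell (9,2): code 0011 → (9.265,2.000)–(9.305,3.000)
cell (9,3): code 0001 → (9.305,3.000)–(9.000,3.459)
total: 26 segments, chained into 2 closed loop(s), length Σ = 21.578361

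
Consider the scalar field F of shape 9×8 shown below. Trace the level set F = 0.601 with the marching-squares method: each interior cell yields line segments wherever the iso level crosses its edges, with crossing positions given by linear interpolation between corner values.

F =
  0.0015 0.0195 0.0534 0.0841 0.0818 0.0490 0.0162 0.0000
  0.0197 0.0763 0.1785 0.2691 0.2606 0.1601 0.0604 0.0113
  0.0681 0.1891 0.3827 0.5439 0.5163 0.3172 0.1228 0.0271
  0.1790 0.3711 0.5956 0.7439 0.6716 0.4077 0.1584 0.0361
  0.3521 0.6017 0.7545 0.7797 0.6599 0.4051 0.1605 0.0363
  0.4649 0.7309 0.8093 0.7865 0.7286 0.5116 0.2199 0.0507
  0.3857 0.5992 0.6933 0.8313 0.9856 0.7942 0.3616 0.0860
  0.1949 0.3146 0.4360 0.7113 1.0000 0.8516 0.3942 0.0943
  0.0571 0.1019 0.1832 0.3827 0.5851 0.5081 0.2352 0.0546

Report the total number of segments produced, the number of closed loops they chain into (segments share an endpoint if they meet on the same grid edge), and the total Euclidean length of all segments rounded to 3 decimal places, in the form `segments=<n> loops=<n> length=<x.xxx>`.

segments=20 loops=1 length=16.405

cell (2,2): code 0100 → (2.285,3.000)–(3.000,2.036)
cell (2,3): code 1100 → (2.545,4.000)–(2.285,3.000)
cell (2,4): code 1000 → (3.000,4.268)–(2.545,4.000)
cell (3,0): code 0100 → (3.997,1.000)–(4.000,0.997)
cell (3,1): code 1100 → (3.034,2.000)–(3.997,1.000)
cell (3,2): code 1110 → (3.000,2.036)–(3.034,2.000)
cell (3,4): code 1001 → (4.000,4.231)–(3.000,4.268)
cell (4,0): code 0110 → (4.000,0.997)–(5.000,0.512)
cell (4,4): code 1001 → (5.000,4.588)–(4.000,4.231)
cell (5,0): code 0010 → (5.000,0.512)–(5.986,1.000)
cell (5,1): code 0111 → (5.986,1.000)–(6.000,1.019)
cell (5,4): code 1101 → (5.316,5.000)–(5.000,4.588)
cell (5,5): code 1000 → (6.000,5.447)–(5.316,5.000)
cell (6,1): code 0010 → (6.000,1.019)–(6.359,2.000)
cell (6,2): code 0111 → (6.359,2.000)–(7.000,2.599)
cell (6,5): code 1001 → (7.000,5.548)–(6.000,5.447)
cell (7,2): code 0010 → (7.000,2.599)–(7.336,3.000)
cell (7,3): code 0011 → (7.336,3.000)–(7.962,4.000)
cell (7,4): code 0011 → (7.962,4.000)–(7.730,5.000)
cell (7,5): code 0001 → (7.730,5.000)–(7.000,5.548)
total: 20 segments, chained into 1 closed loop(s), length Σ = 16.405422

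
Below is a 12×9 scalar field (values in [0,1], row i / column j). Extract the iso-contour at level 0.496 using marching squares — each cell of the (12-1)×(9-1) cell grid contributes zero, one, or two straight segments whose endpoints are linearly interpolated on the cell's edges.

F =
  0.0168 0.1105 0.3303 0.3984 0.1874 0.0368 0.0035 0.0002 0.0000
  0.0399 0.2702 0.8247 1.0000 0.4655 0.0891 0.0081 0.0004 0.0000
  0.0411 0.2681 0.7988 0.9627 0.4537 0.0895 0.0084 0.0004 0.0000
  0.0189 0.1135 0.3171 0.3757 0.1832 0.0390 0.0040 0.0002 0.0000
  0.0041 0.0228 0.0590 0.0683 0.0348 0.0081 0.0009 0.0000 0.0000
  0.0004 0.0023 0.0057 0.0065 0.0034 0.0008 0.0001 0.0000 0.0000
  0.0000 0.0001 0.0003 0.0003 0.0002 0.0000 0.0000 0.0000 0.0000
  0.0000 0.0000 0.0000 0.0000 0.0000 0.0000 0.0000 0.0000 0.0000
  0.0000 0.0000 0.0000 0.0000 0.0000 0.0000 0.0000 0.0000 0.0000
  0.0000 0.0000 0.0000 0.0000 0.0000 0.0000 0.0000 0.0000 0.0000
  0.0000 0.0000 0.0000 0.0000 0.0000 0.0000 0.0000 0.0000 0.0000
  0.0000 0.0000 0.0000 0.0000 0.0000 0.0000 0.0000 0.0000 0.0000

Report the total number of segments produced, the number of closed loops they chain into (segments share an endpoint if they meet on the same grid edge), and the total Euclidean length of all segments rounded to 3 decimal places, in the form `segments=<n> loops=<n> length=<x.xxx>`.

cell (0,1): code 0100 → (0.335,2.000)–(1.000,1.407)
cell (0,2): code 1100 → (0.162,3.000)–(0.335,2.000)
cell (0,3): code 1000 → (1.000,3.943)–(0.162,3.000)
cell (1,1): code 0110 → (1.000,1.407)–(2.000,1.429)
cell (1,3): code 1001 → (2.000,3.917)–(1.000,3.943)
cell (2,1): code 0010 → (2.000,1.429)–(2.629,2.000)
cell (2,2): code 0011 → (2.629,2.000)–(2.795,3.000)
cell (2,3): code 0001 → (2.795,3.000)–(2.000,3.917)
total: 8 segments, chained into 1 closed loop(s), length Σ = 8.243799

segments=8 loops=1 length=8.244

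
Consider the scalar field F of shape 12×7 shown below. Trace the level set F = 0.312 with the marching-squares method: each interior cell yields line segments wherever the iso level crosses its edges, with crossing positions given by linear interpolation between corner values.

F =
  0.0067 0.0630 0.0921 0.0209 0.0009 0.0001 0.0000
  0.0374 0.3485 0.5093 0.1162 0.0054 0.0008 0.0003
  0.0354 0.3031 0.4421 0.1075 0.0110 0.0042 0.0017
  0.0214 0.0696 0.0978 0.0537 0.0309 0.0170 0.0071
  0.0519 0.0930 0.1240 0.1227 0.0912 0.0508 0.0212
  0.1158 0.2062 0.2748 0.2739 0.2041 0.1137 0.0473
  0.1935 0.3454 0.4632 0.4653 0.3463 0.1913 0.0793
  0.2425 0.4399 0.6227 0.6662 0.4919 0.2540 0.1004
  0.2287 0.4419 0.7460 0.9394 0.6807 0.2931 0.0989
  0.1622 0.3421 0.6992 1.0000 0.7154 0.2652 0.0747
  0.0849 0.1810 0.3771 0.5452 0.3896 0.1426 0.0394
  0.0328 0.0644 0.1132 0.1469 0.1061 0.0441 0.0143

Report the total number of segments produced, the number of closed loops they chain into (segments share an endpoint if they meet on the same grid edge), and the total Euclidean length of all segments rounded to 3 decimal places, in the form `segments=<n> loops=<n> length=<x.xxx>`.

cell (0,0): code 0100 → (0.872,1.000)–(1.000,0.883)
cell (0,1): code 1100 → (0.527,2.000)–(0.872,1.000)
cell (0,2): code 1000 → (1.000,2.502)–(0.527,2.000)
cell (1,0): code 0010 → (1.000,0.883)–(1.804,1.000)
cell (1,1): code 0111 → (1.804,1.000)–(2.000,1.064)
cell (1,2): code 1001 → (2.000,2.389)–(1.000,2.502)
cell (2,1): code 0010 → (2.000,1.064)–(2.378,2.000)
cell (2,2): code 0001 → (2.378,2.000)–(2.000,2.389)
cell (5,0): code 0100 → (5.760,1.000)–(6.000,0.780)
cell (5,1): code 1100 → (5.197,2.000)–(5.760,1.000)
cell (5,2): code 1100 → (5.199,3.000)–(5.197,2.000)
cell (5,3): code 1100 → (5.759,4.000)–(5.199,3.000)
cell (5,4): code 1000 → (6.000,4.221)–(5.759,4.000)
cell (6,0): code 0110 → (6.000,0.780)–(7.000,0.352)
cell (6,4): code 1001 → (7.000,4.756)–(6.000,4.221)
cell (7,0): code 0110 → (7.000,0.352)–(8.000,0.391)
cell (7,4): code 1001 → (8.000,4.951)–(7.000,4.756)
cell (8,0): code 0110 → (8.000,0.391)–(9.000,0.833)
cell (8,4): code 1001 → (9.000,4.896)–(8.000,4.951)
cell (9,0): code 0010 → (9.000,0.833)–(9.187,1.000)
cell (9,1): code 0111 → (9.187,1.000)–(10.000,1.668)
cell (9,4): code 1001 → (10.000,4.314)–(9.000,4.896)
cell (10,1): code 0010 → (10.000,1.668)–(10.247,2.000)
cell (10,2): code 0011 → (10.247,2.000)–(10.585,3.000)
cell (10,3): code 0011 → (10.585,3.000)–(10.274,4.000)
cell (10,4): code 0001 → (10.274,4.000)–(10.000,4.314)
total: 26 segments, chained into 2 closed loop(s), length Σ = 21.173813

segments=26 loops=2 length=21.174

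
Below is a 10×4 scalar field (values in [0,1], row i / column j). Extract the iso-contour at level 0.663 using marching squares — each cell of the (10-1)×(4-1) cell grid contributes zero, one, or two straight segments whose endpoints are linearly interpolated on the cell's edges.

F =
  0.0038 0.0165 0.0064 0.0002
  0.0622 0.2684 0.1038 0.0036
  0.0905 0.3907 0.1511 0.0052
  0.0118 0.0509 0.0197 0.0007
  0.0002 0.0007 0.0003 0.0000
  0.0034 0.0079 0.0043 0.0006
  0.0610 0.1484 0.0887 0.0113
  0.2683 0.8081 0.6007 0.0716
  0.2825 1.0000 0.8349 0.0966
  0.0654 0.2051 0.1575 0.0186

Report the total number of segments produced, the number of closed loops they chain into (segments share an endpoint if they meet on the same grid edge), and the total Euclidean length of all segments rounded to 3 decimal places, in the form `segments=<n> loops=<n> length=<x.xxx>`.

segments=8 loops=1 length=5.263

cell (6,0): code 0100 → (6.780,1.000)–(7.000,0.731)
cell (6,1): code 1000 → (7.000,1.700)–(6.780,1.000)
cell (7,0): code 0110 → (7.000,0.731)–(8.000,0.530)
cell (7,1): code 1101 → (7.266,2.000)–(7.000,1.700)
cell (7,2): code 1000 → (8.000,2.233)–(7.266,2.000)
cell (8,0): code 0010 → (8.000,0.530)–(8.424,1.000)
cell (8,1): code 0011 → (8.424,1.000)–(8.254,2.000)
cell (8,2): code 0001 → (8.254,2.000)–(8.000,2.233)
total: 8 segments, chained into 1 closed loop(s), length Σ = 5.263444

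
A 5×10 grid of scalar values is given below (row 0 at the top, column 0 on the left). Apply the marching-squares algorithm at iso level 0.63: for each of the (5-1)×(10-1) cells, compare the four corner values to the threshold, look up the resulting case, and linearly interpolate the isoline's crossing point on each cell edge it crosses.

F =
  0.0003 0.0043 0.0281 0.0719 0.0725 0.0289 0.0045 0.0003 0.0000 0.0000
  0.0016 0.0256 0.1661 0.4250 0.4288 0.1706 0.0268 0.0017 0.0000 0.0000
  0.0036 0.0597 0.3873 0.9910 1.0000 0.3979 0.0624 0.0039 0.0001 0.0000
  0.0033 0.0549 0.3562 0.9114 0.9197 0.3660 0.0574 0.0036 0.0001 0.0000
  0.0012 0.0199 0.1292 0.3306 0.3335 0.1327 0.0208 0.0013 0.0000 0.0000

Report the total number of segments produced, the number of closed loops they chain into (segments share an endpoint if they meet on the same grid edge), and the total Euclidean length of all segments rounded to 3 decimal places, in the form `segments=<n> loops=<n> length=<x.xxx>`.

segments=8 loops=1 length=7.196

cell (1,2): code 0100 → (1.362,3.000)–(2.000,2.402)
cell (1,3): code 1100 → (1.352,4.000)–(1.362,3.000)
cell (1,4): code 1000 → (2.000,4.615)–(1.352,4.000)
cell (2,2): code 0110 → (2.000,2.402)–(3.000,2.493)
cell (2,4): code 1001 → (3.000,4.523)–(2.000,4.615)
cell (3,2): code 0010 → (3.000,2.493)–(3.485,3.000)
cell (3,3): code 0011 → (3.485,3.000)–(3.494,4.000)
cell (3,4): code 0001 → (3.494,4.000)–(3.000,4.523)
total: 8 segments, chained into 1 closed loop(s), length Σ = 7.196437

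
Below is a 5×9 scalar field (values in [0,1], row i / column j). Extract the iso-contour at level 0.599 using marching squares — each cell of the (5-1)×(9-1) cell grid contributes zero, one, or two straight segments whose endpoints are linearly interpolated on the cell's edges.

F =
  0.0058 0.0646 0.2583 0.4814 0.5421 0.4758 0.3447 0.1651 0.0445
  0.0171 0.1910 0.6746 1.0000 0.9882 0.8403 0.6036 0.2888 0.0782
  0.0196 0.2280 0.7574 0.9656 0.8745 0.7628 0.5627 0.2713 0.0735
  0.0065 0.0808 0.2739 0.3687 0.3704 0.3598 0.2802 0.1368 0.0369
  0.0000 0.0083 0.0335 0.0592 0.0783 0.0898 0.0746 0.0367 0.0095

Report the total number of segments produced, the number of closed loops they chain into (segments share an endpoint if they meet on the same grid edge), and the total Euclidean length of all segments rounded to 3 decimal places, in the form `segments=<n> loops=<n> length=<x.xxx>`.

cell (0,1): code 0100 → (0.818,2.000)–(1.000,1.844)
cell (0,2): code 1100 → (0.227,3.000)–(0.818,2.000)
cell (0,3): code 1100 → (0.128,4.000)–(0.227,3.000)
cell (0,4): code 1100 → (0.338,5.000)–(0.128,4.000)
cell (0,5): code 1100 → (0.982,6.000)–(0.338,5.000)
cell (0,6): code 1000 → (1.000,6.015)–(0.982,6.000)
cell (1,1): code 0110 → (1.000,1.844)–(2.000,1.701)
cell (1,5): code 1011 → (2.000,5.819)–(1.112,6.000)
cell (1,6): code 0001 → (1.112,6.000)–(1.000,6.015)
cell (2,1): code 0010 → (2.000,1.701)–(2.328,2.000)
cell (2,2): code 0011 → (2.328,2.000)–(2.614,3.000)
cell (2,3): code 0011 → (2.614,3.000)–(2.547,4.000)
cell (2,4): code 0011 → (2.547,4.000)–(2.406,5.000)
cell (2,5): code 0001 → (2.406,5.000)–(2.000,5.819)
total: 14 segments, chained into 1 closed loop(s), length Σ = 11.080273

segments=14 loops=1 length=11.080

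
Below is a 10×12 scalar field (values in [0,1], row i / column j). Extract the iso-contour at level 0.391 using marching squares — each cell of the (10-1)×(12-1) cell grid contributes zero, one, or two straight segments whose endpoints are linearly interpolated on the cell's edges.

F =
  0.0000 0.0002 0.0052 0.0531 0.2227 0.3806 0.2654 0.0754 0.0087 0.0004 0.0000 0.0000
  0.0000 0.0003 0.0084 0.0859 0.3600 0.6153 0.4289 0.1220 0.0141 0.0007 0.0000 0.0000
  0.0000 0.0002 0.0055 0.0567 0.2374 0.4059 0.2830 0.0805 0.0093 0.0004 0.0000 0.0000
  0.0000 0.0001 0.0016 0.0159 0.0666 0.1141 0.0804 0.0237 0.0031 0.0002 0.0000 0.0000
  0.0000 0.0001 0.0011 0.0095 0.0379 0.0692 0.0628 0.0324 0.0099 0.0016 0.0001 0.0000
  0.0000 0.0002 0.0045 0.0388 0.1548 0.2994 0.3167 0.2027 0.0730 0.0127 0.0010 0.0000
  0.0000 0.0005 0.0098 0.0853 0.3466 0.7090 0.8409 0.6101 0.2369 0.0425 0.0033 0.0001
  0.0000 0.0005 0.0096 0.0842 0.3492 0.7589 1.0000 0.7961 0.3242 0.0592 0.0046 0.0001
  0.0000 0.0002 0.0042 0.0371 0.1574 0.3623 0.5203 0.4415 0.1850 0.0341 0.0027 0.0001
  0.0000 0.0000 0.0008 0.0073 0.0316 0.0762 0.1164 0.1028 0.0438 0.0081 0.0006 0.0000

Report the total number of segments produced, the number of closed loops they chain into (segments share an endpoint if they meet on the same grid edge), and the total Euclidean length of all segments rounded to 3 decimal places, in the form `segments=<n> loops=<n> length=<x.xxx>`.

cell (0,4): code 0100 → (0.044,5.000)–(1.000,4.121)
cell (0,5): code 1100 → (0.768,6.000)–(0.044,5.000)
cell (0,6): code 1000 → (1.000,6.123)–(0.768,6.000)
cell (1,4): code 0110 → (1.000,4.121)–(2.000,4.912)
cell (1,5): code 1011 → (2.000,5.121)–(1.260,6.000)
cell (1,6): code 0001 → (1.260,6.000)–(1.000,6.123)
cell (2,4): code 0010 → (2.000,4.912)–(2.051,5.000)
cell (2,5): code 0001 → (2.051,5.000)–(2.000,5.121)
cell (5,4): code 0100 → (5.224,5.000)–(6.000,4.123)
cell (5,5): code 1100 → (5.142,6.000)–(5.224,5.000)
cell (5,6): code 1100 → (5.462,7.000)–(5.142,6.000)
cell (5,7): code 1000 → (6.000,7.587)–(5.462,7.000)
cell (6,4): code 0110 → (6.000,4.123)–(7.000,4.102)
cell (6,7): code 1001 → (7.000,7.858)–(6.000,7.587)
cell (7,4): code 0010 → (7.000,4.102)–(7.928,5.000)
cell (7,5): code 0111 → (7.928,5.000)–(8.000,5.182)
cell (7,7): code 1001 → (8.000,7.197)–(7.000,7.858)
cell (8,5): code 0010 → (8.000,5.182)–(8.320,6.000)
cell (8,6): code 0011 → (8.320,6.000)–(8.149,7.000)
cell (8,7): code 0001 → (8.149,7.000)–(8.000,7.197)
total: 20 segments, chained into 2 closed loop(s), length Σ = 16.623569

segments=20 loops=2 length=16.624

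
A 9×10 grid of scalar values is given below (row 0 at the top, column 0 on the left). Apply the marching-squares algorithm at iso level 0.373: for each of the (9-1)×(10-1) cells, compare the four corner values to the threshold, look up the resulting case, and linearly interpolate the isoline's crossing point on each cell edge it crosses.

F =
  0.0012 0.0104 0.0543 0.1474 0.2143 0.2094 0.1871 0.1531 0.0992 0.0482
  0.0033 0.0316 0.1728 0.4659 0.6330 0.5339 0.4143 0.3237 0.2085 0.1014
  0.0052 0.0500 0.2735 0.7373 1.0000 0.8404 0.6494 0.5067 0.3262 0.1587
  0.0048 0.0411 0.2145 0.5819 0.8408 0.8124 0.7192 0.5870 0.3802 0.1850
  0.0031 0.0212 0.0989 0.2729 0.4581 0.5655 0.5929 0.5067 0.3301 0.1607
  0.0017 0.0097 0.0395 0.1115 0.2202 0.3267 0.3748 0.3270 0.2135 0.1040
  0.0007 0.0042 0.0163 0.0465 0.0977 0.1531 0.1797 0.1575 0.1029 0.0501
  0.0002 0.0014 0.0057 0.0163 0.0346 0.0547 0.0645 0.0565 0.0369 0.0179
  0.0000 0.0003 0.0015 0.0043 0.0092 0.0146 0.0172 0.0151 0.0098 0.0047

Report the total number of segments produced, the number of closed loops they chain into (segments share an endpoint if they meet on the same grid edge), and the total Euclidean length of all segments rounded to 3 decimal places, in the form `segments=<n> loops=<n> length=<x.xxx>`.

segments=22 loops=1 length=16.195

cell (0,2): code 0100 → (0.708,3.000)–(1.000,2.683)
cell (0,3): code 1100 → (0.379,4.000)–(0.708,3.000)
cell (0,4): code 1100 → (0.504,5.000)–(0.379,4.000)
cell (0,5): code 1100 → (0.818,6.000)–(0.504,5.000)
cell (0,6): code 1000 → (1.000,6.456)–(0.818,6.000)
cell (1,2): code 0110 → (1.000,2.683)–(2.000,2.215)
cell (1,6): code 1101 → (1.269,7.000)–(1.000,6.456)
cell (1,7): code 1000 → (2.000,7.741)–(1.269,7.000)
cell (2,2): code 0110 → (2.000,2.215)–(3.000,2.431)
cell (2,7): code 1101 → (2.867,8.000)–(2.000,7.741)
cell (2,8): code 1000 → (3.000,8.037)–(2.867,8.000)
cell (3,2): code 0010 → (3.000,2.431)–(3.676,3.000)
cell (3,3): code 0111 → (3.676,3.000)–(4.000,3.540)
cell (3,7): code 1011 → (4.000,7.757)–(3.144,8.000)
cell (3,8): code 0001 → (3.144,8.000)–(3.000,8.037)
cell (4,3): code 0010 → (4.000,3.540)–(4.358,4.000)
cell (4,4): code 0011 → (4.358,4.000)–(4.806,5.000)
cell (4,5): code 0111 → (4.806,5.000)–(5.000,5.963)
cell (4,6): code 1011 → (5.000,6.038)–(4.744,7.000)
cell (4,7): code 0001 → (4.744,7.000)–(4.000,7.757)
cell (5,5): code 0010 → (5.000,5.963)–(5.009,6.000)
cell (5,6): code 0001 → (5.009,6.000)–(5.000,6.038)
total: 22 segments, chained into 1 closed loop(s), length Σ = 16.195108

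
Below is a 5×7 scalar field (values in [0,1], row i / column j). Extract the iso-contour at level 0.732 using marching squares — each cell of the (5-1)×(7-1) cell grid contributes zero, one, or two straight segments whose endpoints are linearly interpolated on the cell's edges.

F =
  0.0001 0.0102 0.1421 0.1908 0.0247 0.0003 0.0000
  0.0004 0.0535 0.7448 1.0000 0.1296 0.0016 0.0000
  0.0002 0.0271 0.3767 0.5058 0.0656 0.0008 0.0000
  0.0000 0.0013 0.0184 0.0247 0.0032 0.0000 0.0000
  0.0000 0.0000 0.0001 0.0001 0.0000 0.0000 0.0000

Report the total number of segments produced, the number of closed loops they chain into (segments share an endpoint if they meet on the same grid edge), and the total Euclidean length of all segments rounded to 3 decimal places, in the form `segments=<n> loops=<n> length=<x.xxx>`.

cell (0,1): code 0100 → (0.979,2.000)–(1.000,1.981)
cell (0,2): code 1100 → (0.669,3.000)–(0.979,2.000)
cell (0,3): code 1000 → (1.000,3.308)–(0.669,3.000)
cell (1,1): code 0010 → (1.000,1.981)–(1.035,2.000)
cell (1,2): code 0011 → (1.035,2.000)–(1.542,3.000)
cell (1,3): code 0001 → (1.542,3.000)–(1.000,3.308)
total: 6 segments, chained into 1 closed loop(s), length Σ = 3.311736

segments=6 loops=1 length=3.312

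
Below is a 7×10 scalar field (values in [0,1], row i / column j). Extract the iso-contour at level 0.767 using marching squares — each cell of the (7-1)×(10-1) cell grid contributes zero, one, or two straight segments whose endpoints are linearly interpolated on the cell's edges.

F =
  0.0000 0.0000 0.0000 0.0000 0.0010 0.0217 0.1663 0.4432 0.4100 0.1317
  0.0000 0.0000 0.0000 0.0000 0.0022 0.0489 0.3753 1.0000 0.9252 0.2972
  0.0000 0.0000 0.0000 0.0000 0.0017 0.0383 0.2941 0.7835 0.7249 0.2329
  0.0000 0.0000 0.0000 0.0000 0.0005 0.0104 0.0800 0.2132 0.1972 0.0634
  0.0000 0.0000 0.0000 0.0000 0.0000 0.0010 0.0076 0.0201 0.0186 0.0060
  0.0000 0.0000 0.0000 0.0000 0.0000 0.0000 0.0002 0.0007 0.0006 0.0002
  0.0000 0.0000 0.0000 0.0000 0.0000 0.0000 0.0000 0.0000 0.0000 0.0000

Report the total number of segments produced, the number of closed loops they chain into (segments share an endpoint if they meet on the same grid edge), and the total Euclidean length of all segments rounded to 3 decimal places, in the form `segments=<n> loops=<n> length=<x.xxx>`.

segments=8 loops=1 length=4.925

cell (0,6): code 0100 → (0.582,7.000)–(1.000,6.627)
cell (0,7): code 1100 → (0.693,8.000)–(0.582,7.000)
cell (0,8): code 1000 → (1.000,8.252)–(0.693,8.000)
cell (1,6): code 0110 → (1.000,6.627)–(2.000,6.966)
cell (1,7): code 1011 → (2.000,7.282)–(1.790,8.000)
cell (1,8): code 0001 → (1.790,8.000)–(1.000,8.252)
cell (2,6): code 0010 → (2.000,6.966)–(2.029,7.000)
cell (2,7): code 0001 → (2.029,7.000)–(2.000,7.282)
total: 8 segments, chained into 1 closed loop(s), length Σ = 4.924941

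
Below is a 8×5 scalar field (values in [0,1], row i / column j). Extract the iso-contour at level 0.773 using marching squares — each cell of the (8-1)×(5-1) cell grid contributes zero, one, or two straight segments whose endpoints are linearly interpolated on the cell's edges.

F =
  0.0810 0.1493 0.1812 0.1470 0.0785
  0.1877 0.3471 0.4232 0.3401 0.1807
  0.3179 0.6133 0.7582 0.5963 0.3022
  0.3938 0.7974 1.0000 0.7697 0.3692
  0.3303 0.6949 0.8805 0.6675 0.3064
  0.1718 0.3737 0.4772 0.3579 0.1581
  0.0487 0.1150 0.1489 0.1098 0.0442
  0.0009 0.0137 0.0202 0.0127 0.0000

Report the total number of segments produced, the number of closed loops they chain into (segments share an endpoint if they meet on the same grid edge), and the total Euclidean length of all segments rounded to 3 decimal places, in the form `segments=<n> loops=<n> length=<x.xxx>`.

segments=8 loops=1 length=6.225

cell (2,0): code 0100 → (2.867,1.000)–(3.000,0.940)
cell (2,1): code 1100 → (2.061,2.000)–(2.867,1.000)
cell (2,2): code 1000 → (3.000,2.986)–(2.061,2.000)
cell (3,0): code 0010 → (3.000,0.940)–(3.238,1.000)
cell (3,1): code 0111 → (3.238,1.000)–(4.000,1.421)
cell (3,2): code 1001 → (4.000,2.505)–(3.000,2.986)
cell (4,1): code 0010 → (4.000,1.421)–(4.267,2.000)
cell (4,2): code 0001 → (4.267,2.000)–(4.000,2.505)
total: 8 segments, chained into 1 closed loop(s), length Σ = 6.225461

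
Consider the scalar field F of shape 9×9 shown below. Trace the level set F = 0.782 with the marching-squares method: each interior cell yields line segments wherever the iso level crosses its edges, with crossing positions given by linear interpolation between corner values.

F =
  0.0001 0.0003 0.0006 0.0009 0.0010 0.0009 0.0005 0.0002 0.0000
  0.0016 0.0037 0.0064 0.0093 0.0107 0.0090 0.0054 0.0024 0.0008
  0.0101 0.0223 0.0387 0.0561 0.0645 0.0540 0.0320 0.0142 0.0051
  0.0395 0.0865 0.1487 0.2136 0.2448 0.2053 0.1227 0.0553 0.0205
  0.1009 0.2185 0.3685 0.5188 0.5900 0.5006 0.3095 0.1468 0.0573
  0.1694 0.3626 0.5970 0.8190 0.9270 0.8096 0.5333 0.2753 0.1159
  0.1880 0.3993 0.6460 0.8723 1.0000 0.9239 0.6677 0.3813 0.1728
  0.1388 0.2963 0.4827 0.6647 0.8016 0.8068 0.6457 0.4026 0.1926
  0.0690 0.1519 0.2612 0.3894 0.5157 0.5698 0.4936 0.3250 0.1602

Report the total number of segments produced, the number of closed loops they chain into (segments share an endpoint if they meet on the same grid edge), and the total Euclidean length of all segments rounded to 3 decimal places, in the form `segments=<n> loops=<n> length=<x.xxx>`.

segments=12 loops=1 length=8.608

cell (4,2): code 0100 → (4.877,3.000)–(5.000,2.833)
cell (4,3): code 1100 → (4.570,4.000)–(4.877,3.000)
cell (4,4): code 1100 → (4.911,5.000)–(4.570,4.000)
cell (4,5): code 1000 → (5.000,5.100)–(4.911,5.000)
cell (5,2): code 0110 → (5.000,2.833)–(6.000,2.601)
cell (5,5): code 1001 → (6.000,5.554)–(5.000,5.100)
cell (6,2): code 0010 → (6.000,2.601)–(6.435,3.000)
cell (6,3): code 0111 → (6.435,3.000)–(7.000,3.857)
cell (6,5): code 1001 → (7.000,5.154)–(6.000,5.554)
cell (7,3): code 0010 → (7.000,3.857)–(7.069,4.000)
cell (7,4): code 0011 → (7.069,4.000)–(7.105,5.000)
cell (7,5): code 0001 → (7.105,5.000)–(7.000,5.154)
total: 12 segments, chained into 1 closed loop(s), length Σ = 8.607912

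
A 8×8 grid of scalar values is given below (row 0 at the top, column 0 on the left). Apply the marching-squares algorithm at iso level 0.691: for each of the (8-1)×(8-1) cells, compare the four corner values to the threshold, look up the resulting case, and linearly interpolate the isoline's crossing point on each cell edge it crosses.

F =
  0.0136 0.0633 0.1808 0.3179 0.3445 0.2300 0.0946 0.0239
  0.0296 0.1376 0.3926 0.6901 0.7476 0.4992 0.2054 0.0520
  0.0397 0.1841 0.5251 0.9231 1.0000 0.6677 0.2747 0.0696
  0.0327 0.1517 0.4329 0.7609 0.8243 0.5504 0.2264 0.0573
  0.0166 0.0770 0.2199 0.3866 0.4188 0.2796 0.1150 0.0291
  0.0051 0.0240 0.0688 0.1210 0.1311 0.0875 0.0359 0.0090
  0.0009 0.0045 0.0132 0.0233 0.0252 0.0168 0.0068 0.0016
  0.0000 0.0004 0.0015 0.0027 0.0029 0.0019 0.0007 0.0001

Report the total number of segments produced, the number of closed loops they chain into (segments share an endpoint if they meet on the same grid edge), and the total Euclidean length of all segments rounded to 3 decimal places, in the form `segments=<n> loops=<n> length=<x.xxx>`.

cell (0,3): code 0100 → (0.860,4.000)–(1.000,3.016)
cell (0,4): code 1000 → (1.000,4.228)–(0.860,4.000)
cell (1,2): code 0100 → (1.004,3.000)–(2.000,2.417)
cell (1,3): code 1110 → (1.000,3.016)–(1.004,3.000)
cell (1,4): code 1001 → (2.000,4.930)–(1.000,4.228)
cell (2,2): code 0110 → (2.000,2.417)–(3.000,2.787)
cell (2,4): code 1001 → (3.000,4.487)–(2.000,4.930)
cell (3,2): code 0010 → (3.000,2.787)–(3.187,3.000)
cell (3,3): code 0011 → (3.187,3.000)–(3.329,4.000)
cell (3,4): code 0001 → (3.329,4.000)–(3.000,4.487)
total: 10 segments, chained into 1 closed loop(s), length Σ = 7.694953

segments=10 loops=1 length=7.695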